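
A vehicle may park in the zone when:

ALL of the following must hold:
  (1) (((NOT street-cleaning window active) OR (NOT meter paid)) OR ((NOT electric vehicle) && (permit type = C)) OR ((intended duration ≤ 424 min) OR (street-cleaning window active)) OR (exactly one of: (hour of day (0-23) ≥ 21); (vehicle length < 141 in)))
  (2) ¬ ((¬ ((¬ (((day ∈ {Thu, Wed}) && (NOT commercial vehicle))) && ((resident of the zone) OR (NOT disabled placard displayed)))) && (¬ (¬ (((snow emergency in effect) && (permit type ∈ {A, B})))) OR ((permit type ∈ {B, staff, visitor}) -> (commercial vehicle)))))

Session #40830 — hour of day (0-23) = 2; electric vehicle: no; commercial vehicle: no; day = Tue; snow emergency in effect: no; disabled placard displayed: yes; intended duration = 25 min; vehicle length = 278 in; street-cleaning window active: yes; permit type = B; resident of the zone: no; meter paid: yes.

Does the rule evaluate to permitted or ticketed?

Atomic conditions:
  NOT street-cleaning window active: yes → false
  NOT meter paid: yes → false
  NOT electric vehicle: no → true
  permit type = C: B == C is false
  intended duration ≤ 424 min: 25 ≤ 424 is true
  street-cleaning window active: yes → true
  hour of day (0-23) ≥ 21: 2 ≥ 21 is false
  vehicle length < 141 in: 278 < 141 is false
  day ∈ {Thu, Wed}: Tue is not in the set → false
  NOT commercial vehicle: no → true
  resident of the zone: no → false
  NOT disabled placard displayed: yes → false
  snow emergency in effect: no → false
  permit type ∈ {A, B}: B is in the set → true
  permit type ∈ {B, staff, visitor}: B is in the set → true
  commercial vehicle: no → false
Combine:
[1.1] false OR false = false
[1.2] true AND false = false
[1.3] true OR true = true
[1.4] exactly-one(false, false) = false
[1] false OR false OR true OR false = true
[2.1.1.1.1.1] false AND true = false
[2.1.1.1.1] NOT false = true
[2.1.1.1.2] false OR false = false
[2.1.1.1] true AND false = false
[2.1.1] NOT false = true
[2.1.2.1.1.1] false AND true = false
[2.1.2.1.1] NOT false = true
[2.1.2.1] NOT true = false
[2.1.2.2] true → false = false
[2.1.2] false OR false = false
[2.1] true AND false = false
[2] NOT false = true
[root] true AND true = true
Overall: true → permitted

Permitted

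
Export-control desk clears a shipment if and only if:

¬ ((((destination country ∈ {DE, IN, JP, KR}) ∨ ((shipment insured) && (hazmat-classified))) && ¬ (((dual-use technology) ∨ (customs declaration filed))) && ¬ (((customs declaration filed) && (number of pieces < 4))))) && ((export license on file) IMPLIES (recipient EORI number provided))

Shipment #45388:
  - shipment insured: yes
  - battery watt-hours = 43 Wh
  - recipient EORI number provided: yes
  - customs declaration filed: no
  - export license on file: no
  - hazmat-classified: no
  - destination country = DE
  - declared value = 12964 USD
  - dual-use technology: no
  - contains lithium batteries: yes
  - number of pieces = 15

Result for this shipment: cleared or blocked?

Atomic conditions:
  destination country ∈ {DE, IN, JP, KR}: DE is in the set → true
  shipment insured: yes → true
  hazmat-classified: no → false
  dual-use technology: no → false
  customs declaration filed: no → false
  number of pieces < 4: 15 < 4 is false
  export license on file: no → false
  recipient EORI number provided: yes → true
Combine:
[1.1.1.2] true AND false = false
[1.1.1] true OR false = true
[1.1.2.1] false OR false = false
[1.1.2] NOT false = true
[1.1.3.1] false AND false = false
[1.1.3] NOT false = true
[1.1] true AND true AND true = true
[1] NOT true = false
[2] false → true (antecedent false ⇒ implication holds) = true
[root] false AND true = false
Overall: false → blocked

Blocked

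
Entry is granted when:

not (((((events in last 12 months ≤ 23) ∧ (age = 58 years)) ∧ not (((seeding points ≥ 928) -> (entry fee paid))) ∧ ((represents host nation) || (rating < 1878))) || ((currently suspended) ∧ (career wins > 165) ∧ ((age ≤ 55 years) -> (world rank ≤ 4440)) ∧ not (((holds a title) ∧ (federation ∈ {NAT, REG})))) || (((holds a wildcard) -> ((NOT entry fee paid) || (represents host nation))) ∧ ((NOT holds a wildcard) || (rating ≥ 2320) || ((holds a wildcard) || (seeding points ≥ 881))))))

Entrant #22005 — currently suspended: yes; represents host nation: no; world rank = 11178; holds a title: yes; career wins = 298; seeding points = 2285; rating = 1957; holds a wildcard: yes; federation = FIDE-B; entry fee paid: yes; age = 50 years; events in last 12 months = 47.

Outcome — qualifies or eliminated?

Qualifies

Atomic conditions:
  events in last 12 months ≤ 23: 47 ≤ 23 is false
  age = 58 years: 50 == 58 is false
  seeding points ≥ 928: 2285 ≥ 928 is true
  entry fee paid: yes → true
  represents host nation: no → false
  rating < 1878: 1957 < 1878 is false
  currently suspended: yes → true
  career wins > 165: 298 > 165 is true
  age ≤ 55 years: 50 ≤ 55 is true
  world rank ≤ 4440: 11178 ≤ 4440 is false
  holds a title: yes → true
  federation ∈ {NAT, REG}: FIDE-B is not in the set → false
  holds a wildcard: yes → true
  NOT entry fee paid: yes → false
  NOT holds a wildcard: yes → false
  rating ≥ 2320: 1957 ≥ 2320 is false
  seeding points ≥ 881: 2285 ≥ 881 is true
Combine:
[1.1.1] false AND false = false
[1.1.2.1] true → true = true
[1.1.2] NOT true = false
[1.1.3] false OR false = false
[1.1] false AND false AND false = false
[1.2.3] true → false = false
[1.2.4.1] true AND false = false
[1.2.4] NOT false = true
[1.2] true AND true AND false AND true = false
[1.3.1.2] false OR false = false
[1.3.1] true → false = false
[1.3.2.3] true OR true = true
[1.3.2] false OR false OR true = true
[1.3] false AND true = false
[1] false OR false OR false = false
[root] NOT false = true
Overall: true → qualifies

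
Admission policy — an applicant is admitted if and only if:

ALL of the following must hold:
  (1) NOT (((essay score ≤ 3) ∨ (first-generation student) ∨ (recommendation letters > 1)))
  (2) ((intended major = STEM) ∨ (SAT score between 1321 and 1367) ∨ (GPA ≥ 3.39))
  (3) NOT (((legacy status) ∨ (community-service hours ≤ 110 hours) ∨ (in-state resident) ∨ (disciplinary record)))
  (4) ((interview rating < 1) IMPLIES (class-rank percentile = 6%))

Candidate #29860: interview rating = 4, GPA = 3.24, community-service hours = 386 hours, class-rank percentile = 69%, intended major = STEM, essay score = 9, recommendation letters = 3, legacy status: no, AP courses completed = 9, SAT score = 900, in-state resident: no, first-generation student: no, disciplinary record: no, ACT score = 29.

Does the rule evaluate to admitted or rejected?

Atomic conditions:
  essay score ≤ 3: 9 ≤ 3 is false
  first-generation student: no → false
  recommendation letters > 1: 3 > 1 is true
  intended major = STEM: STEM == STEM is true
  SAT score between 1321 and 1367: 900 in [1321, 1367] is false
  GPA ≥ 3.39: 3.24 ≥ 3.39 is false
  legacy status: no → false
  community-service hours ≤ 110 hours: 386 ≤ 110 is false
  in-state resident: no → false
  disciplinary record: no → false
  interview rating < 1: 4 < 1 is false
  class-rank percentile = 6%: 69 == 6 is false
Combine:
[1.1] false OR false OR true = true
[1] NOT true = false
[2] true OR false OR false = true
[3.1] false OR false OR false OR false = false
[3] NOT false = true
[4] false → false (antecedent false ⇒ implication holds) = true
[root] false AND true AND true AND true = false
Overall: false → rejected

Rejected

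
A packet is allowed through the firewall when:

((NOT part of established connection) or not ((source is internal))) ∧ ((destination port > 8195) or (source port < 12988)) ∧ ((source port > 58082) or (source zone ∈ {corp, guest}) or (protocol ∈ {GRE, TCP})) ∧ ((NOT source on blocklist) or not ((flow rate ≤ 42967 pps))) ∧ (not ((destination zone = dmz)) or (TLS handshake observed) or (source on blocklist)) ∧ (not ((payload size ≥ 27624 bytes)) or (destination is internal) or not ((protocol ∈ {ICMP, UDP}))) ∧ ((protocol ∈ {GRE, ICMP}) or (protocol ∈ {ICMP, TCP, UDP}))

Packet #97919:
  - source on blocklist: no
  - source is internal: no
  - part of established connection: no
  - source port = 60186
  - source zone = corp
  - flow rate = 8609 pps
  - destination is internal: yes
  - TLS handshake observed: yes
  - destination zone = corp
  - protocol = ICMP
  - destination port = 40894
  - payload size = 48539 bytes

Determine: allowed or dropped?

Atomic conditions:
  NOT part of established connection: no → true
  source is internal: no → false
  destination port > 8195: 40894 > 8195 is true
  source port < 12988: 60186 < 12988 is false
  source port > 58082: 60186 > 58082 is true
  source zone ∈ {corp, guest}: corp is in the set → true
  protocol ∈ {GRE, TCP}: ICMP is not in the set → false
  NOT source on blocklist: no → true
  flow rate ≤ 42967 pps: 8609 ≤ 42967 is true
  destination zone = dmz: corp == dmz is false
  TLS handshake observed: yes → true
  source on blocklist: no → false
  payload size ≥ 27624 bytes: 48539 ≥ 27624 is true
  destination is internal: yes → true
  protocol ∈ {ICMP, UDP}: ICMP is in the set → true
  protocol ∈ {GRE, ICMP}: ICMP is in the set → true
  protocol ∈ {ICMP, TCP, UDP}: ICMP is in the set → true
Combine:
[1.2] NOT false = true
[1] true OR true = true
[2] true OR false = true
[3] true OR true OR false = true
[4.2] NOT true = false
[4] true OR false = true
[5.1] NOT false = true
[5] true OR true OR false = true
[6.1] NOT true = false
[6.3] NOT true = false
[6] false OR true OR false = true
[7] true OR true = true
[root] true AND true AND true AND true AND true AND true AND true = true
Overall: true → allowed

Allowed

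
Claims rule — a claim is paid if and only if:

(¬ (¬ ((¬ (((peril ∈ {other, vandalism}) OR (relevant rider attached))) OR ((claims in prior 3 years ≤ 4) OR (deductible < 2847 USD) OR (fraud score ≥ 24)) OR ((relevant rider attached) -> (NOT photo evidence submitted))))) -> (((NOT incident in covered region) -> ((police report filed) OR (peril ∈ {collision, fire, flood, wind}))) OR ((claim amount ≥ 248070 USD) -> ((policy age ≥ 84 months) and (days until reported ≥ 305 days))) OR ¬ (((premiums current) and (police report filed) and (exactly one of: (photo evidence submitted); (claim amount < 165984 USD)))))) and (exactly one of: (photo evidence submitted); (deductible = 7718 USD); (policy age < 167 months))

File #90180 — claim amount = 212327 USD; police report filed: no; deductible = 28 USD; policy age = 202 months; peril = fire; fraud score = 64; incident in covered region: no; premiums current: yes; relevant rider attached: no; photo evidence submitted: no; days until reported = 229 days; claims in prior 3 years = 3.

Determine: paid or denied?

Atomic conditions:
  peril ∈ {other, vandalism}: fire is not in the set → false
  relevant rider attached: no → false
  claims in prior 3 years ≤ 4: 3 ≤ 4 is true
  deductible < 2847 USD: 28 < 2847 is true
  fraud score ≥ 24: 64 ≥ 24 is true
  NOT photo evidence submitted: no → true
  NOT incident in covered region: no → true
  police report filed: no → false
  peril ∈ {collision, fire, flood, wind}: fire is in the set → true
  claim amount ≥ 248070 USD: 212327 ≥ 248070 is false
  policy age ≥ 84 months: 202 ≥ 84 is true
  days until reported ≥ 305 days: 229 ≥ 305 is false
  premiums current: yes → true
  photo evidence submitted: no → false
  claim amount < 165984 USD: 212327 < 165984 is false
  deductible = 7718 USD: 28 == 7718 is false
  policy age < 167 months: 202 < 167 is false
Combine:
[1.1.1.1.1.1] false OR false = false
[1.1.1.1.1] NOT false = true
[1.1.1.1.2] true OR true OR true = true
[1.1.1.1.3] false → true (antecedent false ⇒ implication holds) = true
[1.1.1.1] true OR true OR true = true
[1.1.1] NOT true = false
[1.1] NOT false = true
[1.2.1.2] false OR true = true
[1.2.1] true → true = true
[1.2.2.2] true AND false = false
[1.2.2] false → false (antecedent false ⇒ implication holds) = true
[1.2.3.1.3] exactly-one(false, false) = false
[1.2.3.1] true AND false AND false = false
[1.2.3] NOT false = true
[1.2] true OR true OR true = true
[1] true → true = true
[2] exactly-one(false, false, false) = false
[root] true AND false = false
Overall: false → denied

Denied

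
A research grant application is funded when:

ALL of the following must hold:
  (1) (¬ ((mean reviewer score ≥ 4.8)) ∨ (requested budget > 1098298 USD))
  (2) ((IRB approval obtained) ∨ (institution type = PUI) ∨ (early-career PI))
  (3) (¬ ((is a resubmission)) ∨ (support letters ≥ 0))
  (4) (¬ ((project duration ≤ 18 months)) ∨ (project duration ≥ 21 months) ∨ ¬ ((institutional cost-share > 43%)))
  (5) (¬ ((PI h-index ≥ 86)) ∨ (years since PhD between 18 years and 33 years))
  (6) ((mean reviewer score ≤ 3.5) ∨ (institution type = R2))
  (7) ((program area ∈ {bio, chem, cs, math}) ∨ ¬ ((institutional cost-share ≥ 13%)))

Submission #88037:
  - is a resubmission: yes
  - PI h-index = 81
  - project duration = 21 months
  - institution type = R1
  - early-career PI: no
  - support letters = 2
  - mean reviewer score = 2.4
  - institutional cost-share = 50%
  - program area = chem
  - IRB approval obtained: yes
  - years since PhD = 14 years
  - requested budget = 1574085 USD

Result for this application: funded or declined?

Funded

Atomic conditions:
  mean reviewer score ≥ 4.8: 2.4 ≥ 4.8 is false
  requested budget > 1098298 USD: 1574085 > 1098298 is true
  IRB approval obtained: yes → true
  institution type = PUI: R1 == PUI is false
  early-career PI: no → false
  is a resubmission: yes → true
  support letters ≥ 0: 2 ≥ 0 is true
  project duration ≤ 18 months: 21 ≤ 18 is false
  project duration ≥ 21 months: 21 ≥ 21 is true
  institutional cost-share > 43%: 50 > 43 is true
  PI h-index ≥ 86: 81 ≥ 86 is false
  years since PhD between 18 years and 33 years: 14 in [18, 33] is false
  mean reviewer score ≤ 3.5: 2.4 ≤ 3.5 is true
  institution type = R2: R1 == R2 is false
  program area ∈ {bio, chem, cs, math}: chem is in the set → true
  institutional cost-share ≥ 13%: 50 ≥ 13 is true
Combine:
[1.1] NOT false = true
[1] true OR true = true
[2] true OR false OR false = true
[3.1] NOT true = false
[3] false OR true = true
[4.1] NOT false = true
[4.3] NOT true = false
[4] true OR true OR false = true
[5.1] NOT false = true
[5] true OR false = true
[6] true OR false = true
[7.2] NOT true = false
[7] true OR false = true
[root] true AND true AND true AND true AND true AND true AND true = true
Overall: true → funded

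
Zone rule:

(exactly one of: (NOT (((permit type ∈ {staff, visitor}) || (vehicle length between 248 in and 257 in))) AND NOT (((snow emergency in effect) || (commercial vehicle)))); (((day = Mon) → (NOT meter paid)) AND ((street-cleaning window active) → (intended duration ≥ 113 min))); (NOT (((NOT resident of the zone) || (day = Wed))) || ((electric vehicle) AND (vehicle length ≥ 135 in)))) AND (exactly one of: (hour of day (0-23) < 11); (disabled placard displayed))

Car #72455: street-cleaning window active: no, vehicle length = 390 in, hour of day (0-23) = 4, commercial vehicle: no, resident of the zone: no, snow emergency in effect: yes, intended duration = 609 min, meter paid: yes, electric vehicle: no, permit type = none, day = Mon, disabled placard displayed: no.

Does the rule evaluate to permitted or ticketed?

Ticketed

Atomic conditions:
  permit type ∈ {staff, visitor}: none is not in the set → false
  vehicle length between 248 in and 257 in: 390 in [248, 257] is false
  snow emergency in effect: yes → true
  commercial vehicle: no → false
  day = Mon: Mon == Mon is true
  NOT meter paid: yes → false
  street-cleaning window active: no → false
  intended duration ≥ 113 min: 609 ≥ 113 is true
  NOT resident of the zone: no → true
  day = Wed: Mon == Wed is false
  electric vehicle: no → false
  vehicle length ≥ 135 in: 390 ≥ 135 is true
  hour of day (0-23) < 11: 4 < 11 is true
  disabled placard displayed: no → false
Combine:
[1.1.1.1] false OR false = false
[1.1.1] NOT false = true
[1.1.2.1] true OR false = true
[1.1.2] NOT true = false
[1.1] true AND false = false
[1.2.1] true → false = false
[1.2.2] false → true (antecedent false ⇒ implication holds) = true
[1.2] false AND true = false
[1.3.1.1] true OR false = true
[1.3.1] NOT true = false
[1.3.2] false AND true = false
[1.3] false OR false = false
[1] exactly-one(false, false, false) = false
[2] exactly-one(true, false) = true
[root] false AND true = false
Overall: false → ticketed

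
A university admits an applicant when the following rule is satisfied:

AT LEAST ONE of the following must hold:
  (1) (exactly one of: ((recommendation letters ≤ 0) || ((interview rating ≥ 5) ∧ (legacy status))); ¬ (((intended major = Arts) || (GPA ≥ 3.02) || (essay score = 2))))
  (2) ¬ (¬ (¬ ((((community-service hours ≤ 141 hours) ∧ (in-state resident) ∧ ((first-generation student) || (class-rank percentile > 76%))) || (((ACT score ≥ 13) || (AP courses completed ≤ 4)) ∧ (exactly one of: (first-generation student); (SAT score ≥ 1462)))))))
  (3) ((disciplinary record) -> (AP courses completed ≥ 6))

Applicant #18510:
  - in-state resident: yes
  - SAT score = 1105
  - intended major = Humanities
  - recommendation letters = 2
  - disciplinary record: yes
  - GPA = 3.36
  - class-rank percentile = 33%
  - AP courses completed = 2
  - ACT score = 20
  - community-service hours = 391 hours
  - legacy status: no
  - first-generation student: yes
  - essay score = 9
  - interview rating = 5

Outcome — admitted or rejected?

Rejected

Atomic conditions:
  recommendation letters ≤ 0: 2 ≤ 0 is false
  interview rating ≥ 5: 5 ≥ 5 is true
  legacy status: no → false
  intended major = Arts: Humanities == Arts is false
  GPA ≥ 3.02: 3.36 ≥ 3.02 is true
  essay score = 2: 9 == 2 is false
  community-service hours ≤ 141 hours: 391 ≤ 141 is false
  in-state resident: yes → true
  first-generation student: yes → true
  class-rank percentile > 76%: 33 > 76 is false
  ACT score ≥ 13: 20 ≥ 13 is true
  AP courses completed ≤ 4: 2 ≤ 4 is true
  SAT score ≥ 1462: 1105 ≥ 1462 is false
  disciplinary record: yes → true
  AP courses completed ≥ 6: 2 ≥ 6 is false
Combine:
[1.1.2] true AND false = false
[1.1] false OR false = false
[1.2.1] false OR true OR false = true
[1.2] NOT true = false
[1] exactly-one(false, false) = false
[2.1.1.1.1.3] true OR false = true
[2.1.1.1.1] false AND true AND true = false
[2.1.1.1.2.1] true OR true = true
[2.1.1.1.2.2] exactly-one(true, false) = true
[2.1.1.1.2] true AND true = true
[2.1.1.1] false OR true = true
[2.1.1] NOT true = false
[2.1] NOT false = true
[2] NOT true = false
[3] true → false = false
[root] false OR false OR false = false
Overall: false → rejected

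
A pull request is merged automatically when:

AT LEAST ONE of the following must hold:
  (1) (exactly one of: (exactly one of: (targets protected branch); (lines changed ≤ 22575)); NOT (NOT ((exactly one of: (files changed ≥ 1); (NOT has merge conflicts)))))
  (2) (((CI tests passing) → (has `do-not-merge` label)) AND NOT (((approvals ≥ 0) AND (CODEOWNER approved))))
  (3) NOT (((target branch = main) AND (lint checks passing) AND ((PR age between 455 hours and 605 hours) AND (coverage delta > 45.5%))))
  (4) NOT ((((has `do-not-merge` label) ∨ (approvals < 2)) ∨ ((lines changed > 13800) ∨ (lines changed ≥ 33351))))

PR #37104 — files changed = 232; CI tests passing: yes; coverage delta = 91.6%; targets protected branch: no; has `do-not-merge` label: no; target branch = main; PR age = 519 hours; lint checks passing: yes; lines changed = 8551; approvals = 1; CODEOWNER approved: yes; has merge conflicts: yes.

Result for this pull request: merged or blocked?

Blocked

Atomic conditions:
  targets protected branch: no → false
  lines changed ≤ 22575: 8551 ≤ 22575 is true
  files changed ≥ 1: 232 ≥ 1 is true
  NOT has merge conflicts: yes → false
  CI tests passing: yes → true
  has `do-not-merge` label: no → false
  approvals ≥ 0: 1 ≥ 0 is true
  CODEOWNER approved: yes → true
  target branch = main: main == main is true
  lint checks passing: yes → true
  PR age between 455 hours and 605 hours: 519 in [455, 605] is true
  coverage delta > 45.5%: 91.6 > 45.5 is true
  approvals < 2: 1 < 2 is true
  lines changed > 13800: 8551 > 13800 is false
  lines changed ≥ 33351: 8551 ≥ 33351 is false
Combine:
[1.1] exactly-one(false, true) = true
[1.2.1.1] exactly-one(true, false) = true
[1.2.1] NOT true = false
[1.2] NOT false = true
[1] exactly-one(true, true) = false
[2.1] true → false = false
[2.2.1] true AND true = true
[2.2] NOT true = false
[2] false AND false = false
[3.1.3] true AND true = true
[3.1] true AND true AND true = true
[3] NOT true = false
[4.1.1] false OR true = true
[4.1.2] false OR false = false
[4.1] true OR false = true
[4] NOT true = false
[root] false OR false OR false OR false = false
Overall: false → blocked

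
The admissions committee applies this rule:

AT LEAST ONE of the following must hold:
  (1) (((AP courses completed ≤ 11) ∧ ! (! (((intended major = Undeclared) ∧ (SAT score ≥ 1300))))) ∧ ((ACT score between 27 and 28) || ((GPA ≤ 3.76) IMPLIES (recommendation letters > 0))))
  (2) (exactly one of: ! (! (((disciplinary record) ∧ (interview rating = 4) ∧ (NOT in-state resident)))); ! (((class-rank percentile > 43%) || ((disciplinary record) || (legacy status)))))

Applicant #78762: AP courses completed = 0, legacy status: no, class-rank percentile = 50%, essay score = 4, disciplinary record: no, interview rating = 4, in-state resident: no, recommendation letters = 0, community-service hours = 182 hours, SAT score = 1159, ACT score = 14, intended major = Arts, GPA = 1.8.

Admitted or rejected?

Rejected

Atomic conditions:
  AP courses completed ≤ 11: 0 ≤ 11 is true
  intended major = Undeclared: Arts == Undeclared is false
  SAT score ≥ 1300: 1159 ≥ 1300 is false
  ACT score between 27 and 28: 14 in [27, 28] is false
  GPA ≤ 3.76: 1.8 ≤ 3.76 is true
  recommendation letters > 0: 0 > 0 is false
  disciplinary record: no → false
  interview rating = 4: 4 == 4 is true
  NOT in-state resident: no → true
  class-rank percentile > 43%: 50 > 43 is true
  legacy status: no → false
Combine:
[1.1.2.1.1] false AND false = false
[1.1.2.1] NOT false = true
[1.1.2] NOT true = false
[1.1] true AND false = false
[1.2.2] true → false = false
[1.2] false OR false = false
[1] false AND false = false
[2.1.1.1] false AND true AND true = false
[2.1.1] NOT false = true
[2.1] NOT true = false
[2.2.1.2] false OR false = false
[2.2.1] true OR false = true
[2.2] NOT true = false
[2] exactly-one(false, false) = false
[root] false OR false = false
Overall: false → rejected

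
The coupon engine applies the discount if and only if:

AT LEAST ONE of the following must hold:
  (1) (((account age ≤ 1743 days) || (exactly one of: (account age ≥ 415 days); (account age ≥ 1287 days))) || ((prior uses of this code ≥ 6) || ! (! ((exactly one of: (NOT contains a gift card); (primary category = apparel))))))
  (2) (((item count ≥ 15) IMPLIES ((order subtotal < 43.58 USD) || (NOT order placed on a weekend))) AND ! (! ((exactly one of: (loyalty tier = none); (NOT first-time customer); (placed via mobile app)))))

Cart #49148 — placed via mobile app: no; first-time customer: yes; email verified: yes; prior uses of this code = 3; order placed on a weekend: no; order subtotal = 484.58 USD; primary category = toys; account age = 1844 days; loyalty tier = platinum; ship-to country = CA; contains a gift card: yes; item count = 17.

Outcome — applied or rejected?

Rejected

Atomic conditions:
  account age ≤ 1743 days: 1844 ≤ 1743 is false
  account age ≥ 415 days: 1844 ≥ 415 is true
  account age ≥ 1287 days: 1844 ≥ 1287 is true
  prior uses of this code ≥ 6: 3 ≥ 6 is false
  NOT contains a gift card: yes → false
  primary category = apparel: toys == apparel is false
  item count ≥ 15: 17 ≥ 15 is true
  order subtotal < 43.58 USD: 484.58 < 43.58 is false
  NOT order placed on a weekend: no → true
  loyalty tier = none: platinum == none is false
  NOT first-time customer: yes → false
  placed via mobile app: no → false
Combine:
[1.1.2] exactly-one(true, true) = false
[1.1] false OR false = false
[1.2.2.1.1] exactly-one(false, false) = false
[1.2.2.1] NOT false = true
[1.2.2] NOT true = false
[1.2] false OR false = false
[1] false OR false = false
[2.1.2] false OR true = true
[2.1] true → true = true
[2.2.1.1] exactly-one(false, false, false) = false
[2.2.1] NOT false = true
[2.2] NOT true = false
[2] true AND false = false
[root] false OR false = false
Overall: false → rejected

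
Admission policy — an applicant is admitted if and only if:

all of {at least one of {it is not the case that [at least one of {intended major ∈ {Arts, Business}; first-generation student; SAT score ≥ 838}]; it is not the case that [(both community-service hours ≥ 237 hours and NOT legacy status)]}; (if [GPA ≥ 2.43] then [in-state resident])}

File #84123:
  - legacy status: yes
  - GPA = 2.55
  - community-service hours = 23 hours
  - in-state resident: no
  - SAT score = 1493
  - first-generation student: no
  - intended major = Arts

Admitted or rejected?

Rejected

Atomic conditions:
  intended major ∈ {Arts, Business}: Arts is in the set → true
  first-generation student: no → false
  SAT score ≥ 838: 1493 ≥ 838 is true
  community-service hours ≥ 237 hours: 23 ≥ 237 is false
  NOT legacy status: yes → false
  GPA ≥ 2.43: 2.55 ≥ 2.43 is true
  in-state resident: no → false
Combine:
[1.1.1] true OR false OR true = true
[1.1] NOT true = false
[1.2.1] false AND false = false
[1.2] NOT false = true
[1] false OR true = true
[2] true → false = false
[root] true AND false = false
Overall: false → rejected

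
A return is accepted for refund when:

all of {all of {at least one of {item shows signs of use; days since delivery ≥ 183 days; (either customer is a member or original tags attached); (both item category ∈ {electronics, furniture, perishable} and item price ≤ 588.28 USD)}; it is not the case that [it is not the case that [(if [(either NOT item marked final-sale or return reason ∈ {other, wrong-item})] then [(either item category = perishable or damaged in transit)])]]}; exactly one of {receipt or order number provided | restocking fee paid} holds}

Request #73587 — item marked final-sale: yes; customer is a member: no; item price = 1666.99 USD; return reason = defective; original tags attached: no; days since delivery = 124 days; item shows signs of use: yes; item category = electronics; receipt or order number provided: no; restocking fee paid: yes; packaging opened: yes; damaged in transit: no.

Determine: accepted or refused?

Accepted

Atomic conditions:
  item shows signs of use: yes → true
  days since delivery ≥ 183 days: 124 ≥ 183 is false
  customer is a member: no → false
  original tags attached: no → false
  item category ∈ {electronics, furniture, perishable}: electronics is in the set → true
  item price ≤ 588.28 USD: 1666.99 ≤ 588.28 is false
  NOT item marked final-sale: yes → false
  return reason ∈ {other, wrong-item}: defective is not in the set → false
  item category = perishable: electronics == perishable is false
  damaged in transit: no → false
  receipt or order number provided: no → false
  restocking fee paid: yes → true
Combine:
[1.1.3] false OR false = false
[1.1.4] true AND false = false
[1.1] true OR false OR false OR false = true
[1.2.1.1.1] false OR false = false
[1.2.1.1.2] false OR false = false
[1.2.1.1] false → false (antecedent false ⇒ implication holds) = true
[1.2.1] NOT true = false
[1.2] NOT false = true
[1] true AND true = true
[2] exactly-one(false, true) = true
[root] true AND true = true
Overall: true → accepted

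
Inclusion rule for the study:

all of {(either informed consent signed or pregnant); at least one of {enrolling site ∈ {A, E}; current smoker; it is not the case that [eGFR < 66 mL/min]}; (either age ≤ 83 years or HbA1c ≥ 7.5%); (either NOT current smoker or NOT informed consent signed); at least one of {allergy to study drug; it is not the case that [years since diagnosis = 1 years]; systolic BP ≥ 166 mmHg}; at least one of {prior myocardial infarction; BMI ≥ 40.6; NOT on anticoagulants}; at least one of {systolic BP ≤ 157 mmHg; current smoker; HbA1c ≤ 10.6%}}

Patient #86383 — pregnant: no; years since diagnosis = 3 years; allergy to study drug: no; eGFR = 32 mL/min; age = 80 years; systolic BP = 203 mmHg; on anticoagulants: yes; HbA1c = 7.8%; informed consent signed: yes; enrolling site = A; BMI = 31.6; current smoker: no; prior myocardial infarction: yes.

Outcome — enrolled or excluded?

Enrolled

Atomic conditions:
  informed consent signed: yes → true
  pregnant: no → false
  enrolling site ∈ {A, E}: A is in the set → true
  current smoker: no → false
  eGFR < 66 mL/min: 32 < 66 is true
  age ≤ 83 years: 80 ≤ 83 is true
  HbA1c ≥ 7.5%: 7.8 ≥ 7.5 is true
  NOT current smoker: no → true
  NOT informed consent signed: yes → false
  allergy to study drug: no → false
  years since diagnosis = 1 years: 3 == 1 is false
  systolic BP ≥ 166 mmHg: 203 ≥ 166 is true
  prior myocardial infarction: yes → true
  BMI ≥ 40.6: 31.6 ≥ 40.6 is false
  NOT on anticoagulants: yes → false
  systolic BP ≤ 157 mmHg: 203 ≤ 157 is false
  HbA1c ≤ 10.6%: 7.8 ≤ 10.6 is true
Combine:
[1] true OR false = true
[2.3] NOT true = false
[2] true OR false OR false = true
[3] true OR true = true
[4] true OR false = true
[5.2] NOT false = true
[5] false OR true OR true = true
[6] true OR false OR false = true
[7] false OR false OR true = true
[root] true AND true AND true AND true AND true AND true AND true = true
Overall: true → enrolled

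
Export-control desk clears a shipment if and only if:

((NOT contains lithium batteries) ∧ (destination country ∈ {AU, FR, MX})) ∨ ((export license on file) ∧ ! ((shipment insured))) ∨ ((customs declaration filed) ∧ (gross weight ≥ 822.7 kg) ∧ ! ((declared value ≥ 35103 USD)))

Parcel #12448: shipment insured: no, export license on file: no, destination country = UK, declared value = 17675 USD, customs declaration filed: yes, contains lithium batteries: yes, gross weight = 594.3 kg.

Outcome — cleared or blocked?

Atomic conditions:
  NOT contains lithium batteries: yes → false
  destination country ∈ {AU, FR, MX}: UK is not in the set → false
  export license on file: no → false
  shipment insured: no → false
  customs declaration filed: yes → true
  gross weight ≥ 822.7 kg: 594.3 ≥ 822.7 is false
  declared value ≥ 35103 USD: 17675 ≥ 35103 is false
Combine:
[1] false AND false = false
[2.2] NOT false = true
[2] false AND true = false
[3.3] NOT false = true
[3] true AND false AND true = false
[root] false OR false OR false = false
Overall: false → blocked

Blocked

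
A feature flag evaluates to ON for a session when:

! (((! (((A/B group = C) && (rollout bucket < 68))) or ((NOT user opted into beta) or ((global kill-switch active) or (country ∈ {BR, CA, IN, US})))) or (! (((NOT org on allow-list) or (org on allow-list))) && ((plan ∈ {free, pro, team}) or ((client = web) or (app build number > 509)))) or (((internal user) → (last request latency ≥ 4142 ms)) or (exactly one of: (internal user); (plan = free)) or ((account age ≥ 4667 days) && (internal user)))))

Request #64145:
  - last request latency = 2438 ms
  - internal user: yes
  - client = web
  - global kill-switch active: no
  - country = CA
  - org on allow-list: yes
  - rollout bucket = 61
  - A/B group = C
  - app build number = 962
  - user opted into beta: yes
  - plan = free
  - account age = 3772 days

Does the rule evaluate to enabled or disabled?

Disabled

Atomic conditions:
  A/B group = C: C == C is true
  rollout bucket < 68: 61 < 68 is true
  NOT user opted into beta: yes → false
  global kill-switch active: no → false
  country ∈ {BR, CA, IN, US}: CA is in the set → true
  NOT org on allow-list: yes → false
  org on allow-list: yes → true
  plan ∈ {free, pro, team}: free is in the set → true
  client = web: web == web is true
  app build number > 509: 962 > 509 is true
  internal user: yes → true
  last request latency ≥ 4142 ms: 2438 ≥ 4142 is false
  plan = free: free == free is true
  account age ≥ 4667 days: 3772 ≥ 4667 is false
Combine:
[1.1.1.1] true AND true = true
[1.1.1] NOT true = false
[1.1.2.2] false OR true = true
[1.1.2] false OR true = true
[1.1] false OR true = true
[1.2.1.1] false OR true = true
[1.2.1] NOT true = false
[1.2.2.2] true OR true = true
[1.2.2] true OR true = true
[1.2] false AND true = false
[1.3.1] true → false = false
[1.3.2] exactly-one(true, true) = false
[1.3.3] false AND true = false
[1.3] false OR false OR false = false
[1] true OR false OR false = true
[root] NOT true = false
Overall: false → disabled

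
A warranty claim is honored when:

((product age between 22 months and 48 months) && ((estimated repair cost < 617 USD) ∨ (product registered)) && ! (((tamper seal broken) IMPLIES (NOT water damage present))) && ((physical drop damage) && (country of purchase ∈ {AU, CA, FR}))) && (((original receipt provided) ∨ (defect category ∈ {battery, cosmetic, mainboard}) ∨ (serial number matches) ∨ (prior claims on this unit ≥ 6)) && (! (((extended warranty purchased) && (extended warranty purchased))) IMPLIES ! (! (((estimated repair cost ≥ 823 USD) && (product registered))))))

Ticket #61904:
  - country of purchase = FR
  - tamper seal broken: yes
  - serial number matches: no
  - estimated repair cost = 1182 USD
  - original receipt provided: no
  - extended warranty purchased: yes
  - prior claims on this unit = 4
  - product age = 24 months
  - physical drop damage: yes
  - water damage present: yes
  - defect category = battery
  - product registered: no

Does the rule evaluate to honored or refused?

Atomic conditions:
  product age between 22 months and 48 months: 24 in [22, 48] is true
  estimated repair cost < 617 USD: 1182 < 617 is false
  product registered: no → false
  tamper seal broken: yes → true
  NOT water damage present: yes → false
  physical drop damage: yes → true
  country of purchase ∈ {AU, CA, FR}: FR is in the set → true
  original receipt provided: no → false
  defect category ∈ {battery, cosmetic, mainboard}: battery is in the set → true
  serial number matches: no → false
  prior claims on this unit ≥ 6: 4 ≥ 6 is false
  extended warranty purchased: yes → true
  estimated repair cost ≥ 823 USD: 1182 ≥ 823 is true
Combine:
[1.2] false OR false = false
[1.3.1] true → false = false
[1.3] NOT false = true
[1.4] true AND true = true
[1] true AND false AND true AND true = false
[2.1] false OR true OR false OR false = true
[2.2.1.1] true AND true = true
[2.2.1] NOT true = false
[2.2.2.1.1] true AND false = false
[2.2.2.1] NOT false = true
[2.2.2] NOT true = false
[2.2] false → false (antecedent false ⇒ implication holds) = true
[2] true AND true = true
[root] false AND true = false
Overall: false → refused

Refused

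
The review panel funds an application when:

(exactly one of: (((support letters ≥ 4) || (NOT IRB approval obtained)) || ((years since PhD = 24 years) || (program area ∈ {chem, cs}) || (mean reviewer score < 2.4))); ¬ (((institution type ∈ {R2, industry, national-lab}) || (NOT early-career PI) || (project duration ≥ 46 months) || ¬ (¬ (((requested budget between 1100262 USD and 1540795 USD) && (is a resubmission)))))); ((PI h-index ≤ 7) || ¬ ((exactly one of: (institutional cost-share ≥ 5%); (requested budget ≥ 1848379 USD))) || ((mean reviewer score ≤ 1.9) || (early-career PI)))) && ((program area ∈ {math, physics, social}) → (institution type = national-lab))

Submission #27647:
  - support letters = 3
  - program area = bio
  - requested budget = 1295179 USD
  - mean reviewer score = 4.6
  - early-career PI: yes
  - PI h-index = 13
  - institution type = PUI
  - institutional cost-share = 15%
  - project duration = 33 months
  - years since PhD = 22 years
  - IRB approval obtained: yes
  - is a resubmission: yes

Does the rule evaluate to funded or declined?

Atomic conditions:
  support letters ≥ 4: 3 ≥ 4 is false
  NOT IRB approval obtained: yes → false
  years since PhD = 24 years: 22 == 24 is false
  program area ∈ {chem, cs}: bio is not in the set → false
  mean reviewer score < 2.4: 4.6 < 2.4 is false
  institution type ∈ {R2, industry, national-lab}: PUI is not in the set → false
  NOT early-career PI: yes → false
  project duration ≥ 46 months: 33 ≥ 46 is false
  requested budget between 1100262 USD and 1540795 USD: 1295179 in [1100262, 1540795] is true
  is a resubmission: yes → true
  PI h-index ≤ 7: 13 ≤ 7 is false
  institutional cost-share ≥ 5%: 15 ≥ 5 is true
  requested budget ≥ 1848379 USD: 1295179 ≥ 1848379 is false
  mean reviewer score ≤ 1.9: 4.6 ≤ 1.9 is false
  early-career PI: yes → true
  program area ∈ {math, physics, social}: bio is not in the set → false
  institution type = national-lab: PUI == national-lab is false
Combine:
[1.1.1] false OR false = false
[1.1.2] false OR false OR false = false
[1.1] false OR false = false
[1.2.1.4.1.1] true AND true = true
[1.2.1.4.1] NOT true = false
[1.2.1.4] NOT false = true
[1.2.1] false OR false OR false OR true = true
[1.2] NOT true = false
[1.3.2.1] exactly-one(true, false) = true
[1.3.2] NOT true = false
[1.3.3] false OR true = true
[1.3] false OR false OR true = true
[1] exactly-one(false, false, true) = true
[2] false → false (antecedent false ⇒ implication holds) = true
[root] true AND true = true
Overall: true → funded

Funded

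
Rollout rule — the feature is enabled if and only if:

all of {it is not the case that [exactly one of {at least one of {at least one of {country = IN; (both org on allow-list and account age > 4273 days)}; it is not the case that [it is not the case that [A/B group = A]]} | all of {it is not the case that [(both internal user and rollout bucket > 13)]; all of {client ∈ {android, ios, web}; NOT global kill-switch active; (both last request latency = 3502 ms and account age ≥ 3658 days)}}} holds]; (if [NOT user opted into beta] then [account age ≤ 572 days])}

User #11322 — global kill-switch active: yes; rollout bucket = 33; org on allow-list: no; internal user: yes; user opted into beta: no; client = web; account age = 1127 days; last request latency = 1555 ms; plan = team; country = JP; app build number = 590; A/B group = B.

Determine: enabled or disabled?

Atomic conditions:
  country = IN: JP == IN is false
  org on allow-list: no → false
  account age > 4273 days: 1127 > 4273 is false
  A/B group = A: B == A is false
  internal user: yes → true
  rollout bucket > 13: 33 > 13 is true
  client ∈ {android, ios, web}: web is in the set → true
  NOT global kill-switch active: yes → false
  last request latency = 3502 ms: 1555 == 3502 is false
  account age ≥ 3658 days: 1127 ≥ 3658 is false
  NOT user opted into beta: no → true
  account age ≤ 572 days: 1127 ≤ 572 is false
Combine:
[1.1.1.1.2] false AND false = false
[1.1.1.1] false OR false = false
[1.1.1.2.1] NOT false = true
[1.1.1.2] NOT true = false
[1.1.1] false OR false = false
[1.1.2.1.1] true AND true = true
[1.1.2.1] NOT true = false
[1.1.2.2.3] false AND false = false
[1.1.2.2] true AND false AND false = false
[1.1.2] false AND false = false
[1.1] exactly-one(false, false) = false
[1] NOT false = true
[2] true → false = false
[root] true AND false = false
Overall: false → disabled

Disabled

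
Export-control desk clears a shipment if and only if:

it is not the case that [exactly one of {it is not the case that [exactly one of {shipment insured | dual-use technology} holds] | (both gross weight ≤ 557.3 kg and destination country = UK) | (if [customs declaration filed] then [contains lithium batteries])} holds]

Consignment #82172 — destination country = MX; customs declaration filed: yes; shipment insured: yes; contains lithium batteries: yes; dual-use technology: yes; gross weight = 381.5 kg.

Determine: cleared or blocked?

Cleared

Atomic conditions:
  shipment insured: yes → true
  dual-use technology: yes → true
  gross weight ≤ 557.3 kg: 381.5 ≤ 557.3 is true
  destination country = UK: MX == UK is false
  customs declaration filed: yes → true
  contains lithium batteries: yes → true
Combine:
[1.1.1] exactly-one(true, true) = false
[1.1] NOT false = true
[1.2] true AND false = false
[1.3] true → true = true
[1] exactly-one(true, false, true) = false
[root] NOT false = true
Overall: true → cleared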